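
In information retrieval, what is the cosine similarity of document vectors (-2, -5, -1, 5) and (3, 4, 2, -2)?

With u = (-2, -5, -1, 5), v = (3, 4, 2, -2):
u·v = (-2)·3 + (-5)·4 + (-1)·2 + 5·(-2) = (-6) + (-20) + (-2) + (-10) = -38.
|u| = √((-2)² + (-5)² + (-1)² + 5²) = √55, |v| = √(3² + 4² + 2² + (-2)²) = √33, so |u||v| = √(55·33) = √1815.
cos θ = (u·v)/(|u||v|) = -38/√1815 ≈ -0.892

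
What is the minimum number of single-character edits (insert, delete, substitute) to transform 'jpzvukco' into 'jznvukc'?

Let D[i][j] be the edit distance between the first i characters of 'jpzvukco' and the first j characters of 'jznvukc', with D[i][0] = i, D[0][j] = j, and D[i][j] = D[i-1][j-1] if the characters match, else 1 + min(D[i-1][j], D[i][j-1], D[i-1][j-1]). Filling the table (rows: prefixes of 'jpzvukco', columns: prefixes of 'jznvukc'):
     ε  j  z  n  v  u  k  c
  ε  0  1  2  3  4  5  6  7
  j  1  0  1  2  3  4  5  6
  p  2  1  1  2  3  4  5  6
  z  3  2  1  2  3  4  5  6
  v  4  3  2  2  2  3  4  5
  u  5  4  3  3  3  2  3  4
  k  6  5  4  4  4  3  2  3
  c  7  6  5  5  5  4  3  2
  o  8  7  6  6  6  5  4  3
The bottom-right entry gives D[8][7] = 3, so no sequence of fewer than 3 edits works. Backtracking through the table gives one optimal edit sequence (3 edits):
  jpzvukco → jzzvukco (sub p→z @2)
  jzzvukco → jznvukco (sub z→n @3)
  jznvukco → jznvukc (del o @8)
Edit distance = 3.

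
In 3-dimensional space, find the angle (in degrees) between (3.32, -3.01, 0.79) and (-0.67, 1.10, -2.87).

With u = (3.32, -3.01, 0.79), v = (-0.67, 1.10, -2.87):
u·v = 3.32·(-0.67) + (-3.01)·1.1 + 0.79·(-2.87) = (-2.2244) + (-3.311) + (-2.2673) = -7.8027.
|u| = √(3.32² + (-3.01)² + 0.79²) = √(11.0224 + 9.0601 + 0.6241) = √20.7066, |v| = √((-0.67)² + 1.1² + (-2.87)²) = √(0.4489 + 1.21 + 8.2369) = √9.8958.
cos θ = (u·v)/(|u||v|) = -7.8027/(√20.7066·√9.8958) ≈ -0.545086
θ = arccos(-0.545086) ≈ 123.03°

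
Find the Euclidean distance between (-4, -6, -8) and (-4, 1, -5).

√(Σ(x_i - y_i)²) = √((-4 - (-4))² + (-6 - 1)² + (-8 - (-5))²)
= √(0² + (-7)² + (-3)²) = √(0 + 49 + 9) = √58 ≈ 7.6158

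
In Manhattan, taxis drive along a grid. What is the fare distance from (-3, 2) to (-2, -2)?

Σ|x_i - y_i| = |-3 - (-2)| + |2 - (-2)| = 1 + 4 = 5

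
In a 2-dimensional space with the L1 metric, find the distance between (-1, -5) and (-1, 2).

Σ|x_i - y_i| = |-1 - (-1)| + |-5 - 2| = 0 + 7 = 7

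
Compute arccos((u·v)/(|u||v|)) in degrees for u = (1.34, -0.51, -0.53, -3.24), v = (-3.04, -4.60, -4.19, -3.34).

With u = (1.34, -0.51, -0.53, -3.24), v = (-3.04, -4.60, -4.19, -3.34):
u·v = 1.34·(-3.04) + (-0.51)·(-4.6) + (-0.53)·(-4.19) + (-3.24)·(-3.34) = (-4.0736) + 2.346 + 2.2207 + 10.8216 = 11.3147.
|u| = √(1.34² + (-0.51)² + (-0.53)² + (-3.24)²) = √(1.7956 + 0.2601 + 0.2809 + 10.4976) = √12.8342, |v| = √((-3.04)² + (-4.6)² + (-4.19)² + (-3.34)²) = √(9.2416 + 21.16 + 17.5561 + 11.1556) = √59.1133.
cos θ = (u·v)/(|u||v|) = 11.3147/(√12.8342·√59.1133) ≈ 0.410786
θ = arccos(0.410786) ≈ 65.75°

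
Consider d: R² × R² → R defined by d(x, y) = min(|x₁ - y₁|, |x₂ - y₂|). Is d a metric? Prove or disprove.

No. d fails identity of indiscernibles: take x = (2, 0) and y = (2, 1). Then d(x,y) = min(|2 - 2|, |0 - 1|) = min(0, 1) = 0, yet x ≠ y.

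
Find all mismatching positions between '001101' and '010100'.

Differing positions: 2, 3, 6. Hamming distance = 3.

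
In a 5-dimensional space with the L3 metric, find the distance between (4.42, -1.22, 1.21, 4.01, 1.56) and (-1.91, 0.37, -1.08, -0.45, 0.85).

(Σ|x_i - y_i|^3)^(1/3) = (|4.42 - (-1.91)|^3 + |-1.22 - 0.37|^3 + |1.21 - (-1.08)|^3 + |4.01 - (-0.45)|^3 + |1.56 - 0.85|^3)^(1/3)
= (6.33^3 + 1.59^3 + 2.29^3 + 4.46^3 + 0.71^3)^(1/3) ≈ (253.6361 + 4.0197 + 12.009 + 88.7165 + 0.3579)^(1/3) = (358.7392)^(1/3) ≈ 7.1055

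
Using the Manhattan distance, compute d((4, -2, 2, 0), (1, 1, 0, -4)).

Σ|x_i - y_i| = |4 - 1| + |-2 - 1| + |2 - 0| + |0 - (-4)| = 3 + 3 + 2 + 4 = 12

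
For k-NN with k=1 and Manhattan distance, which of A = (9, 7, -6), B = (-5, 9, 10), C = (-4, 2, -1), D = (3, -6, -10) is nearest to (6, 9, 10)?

Distances: d(A) = 21, d(B) = 11, d(C) = 28, d(D) = 38. Nearest: B = (-5, 9, 10) with distance 11.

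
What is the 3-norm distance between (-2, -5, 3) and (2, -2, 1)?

(Σ|x_i - y_i|^3)^(1/3) = (|-2 - 2|^3 + |-5 - (-2)|^3 + |3 - 1|^3)^(1/3)
= (4^3 + 3^3 + 2^3)^(1/3) = (64 + 27 + 8)^(1/3) = (99)^(1/3) ≈ 4.6261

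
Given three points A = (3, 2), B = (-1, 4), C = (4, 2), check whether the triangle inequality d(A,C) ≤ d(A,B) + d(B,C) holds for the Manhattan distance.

d(A,B) = 4 + 2 = 6, d(B,C) = 5 + 2 = 7, d(A,C) = 1 + 0 = 1.
d(A,C) = 1 ≤ 6 + 7 = 13. Triangle inequality is satisfied.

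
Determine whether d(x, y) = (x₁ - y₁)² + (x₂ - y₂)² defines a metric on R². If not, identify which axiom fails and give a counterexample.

No. The squared Euclidean distance fails the triangle inequality. Counterexample: x = (0, 0), y = (5, 5), z = (10, 10). d(x,z) = 10² + 10² = 200, but d(x,y) + d(y,z) = (5² + 5²) + (5² + 5²) = 50 + 50 = 100. Since 200 > 100, the triangle inequality is violated. (Note: √d, the ordinary Euclidean distance, IS a metric.)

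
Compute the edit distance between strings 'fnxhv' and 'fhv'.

Let D[i][j] be the edit distance between the first i characters of 'fnxhv' and the first j characters of 'fhv', with D[i][0] = i, D[0][j] = j, and D[i][j] = D[i-1][j-1] if the characters match, else 1 + min(D[i-1][j], D[i][j-1], D[i-1][j-1]). Filling the table (rows: prefixes of 'fnxhv', columns: prefixes of 'fhv'):
     ε  f  h  v
  ε  0  1  2  3
  f  1  0  1  2
  n  2  1  1  2
  x  3  2  2  2
  h  4  3  2  3
  v  5  4  3  2
The bottom-right entry gives D[5][3] = 2, so no sequence of fewer than 2 edits works. Backtracking through the table gives one optimal edit sequence (2 edits):
  fnxhv → fxhv (del n @2)
  fxhv → fhv (del x @2)
Edit distance = 2.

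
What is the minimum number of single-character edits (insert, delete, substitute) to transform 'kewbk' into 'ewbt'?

Let D[i][j] be the edit distance between the first i characters of 'kewbk' and the first j characters of 'ewbt', with D[i][0] = i, D[0][j] = j, and D[i][j] = D[i-1][j-1] if the characters match, else 1 + min(D[i-1][j], D[i][j-1], D[i-1][j-1]). Filling the table (rows: prefixes of 'kewbk', columns: prefixes of 'ewbt'):
     ε  e  w  b  t
  ε  0  1  2  3  4
  k  1  1  2  3  4
  e  2  1  2  3  4
  w  3  2  1  2  3
  b  4  3  2  1  2
  k  5  4  3  2  2
The bottom-right entry gives D[5][4] = 2, so no sequence of fewer than 2 edits works. Backtracking through the table gives one optimal edit sequence (2 edits):
  kewbk → ewbk (del k @1)
  ewbk → ewbt (sub k→t @4)
Edit distance = 2.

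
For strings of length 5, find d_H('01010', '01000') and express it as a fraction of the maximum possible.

Differing positions: 4. Hamming distance = 1. The maximum possible Hamming distance for length-5 strings is 5, so d_H/5 = 1/5 = 0.2.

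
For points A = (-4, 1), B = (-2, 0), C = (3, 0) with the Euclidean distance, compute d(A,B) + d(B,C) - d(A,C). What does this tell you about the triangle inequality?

d(A,B) = √(2² + 1²) = √5 ≈ 2.2361, d(B,C) = √(5² + 0²) = √25 = 5, d(A,C) = √(7² + 1²) = √50 ≈ 7.0711.
d(A,B) + d(B,C) - d(A,C) = 2.2361 + 5 - 7.0711 = 7.2361 - 7.0711 = 0.165 (to 4 decimal places). This is ≥ 0, so the triangle inequality holds for these points.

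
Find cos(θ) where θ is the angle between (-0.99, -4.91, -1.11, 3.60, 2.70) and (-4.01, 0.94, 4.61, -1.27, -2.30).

With u = (-0.99, -4.91, -1.11, 3.60, 2.70), v = (-4.01, 0.94, 4.61, -1.27, -2.30):
u·v = (-0.99)·(-4.01) + (-4.91)·0.94 + (-1.11)·4.61 + 3.6·(-1.27) + 2.7·(-2.3) = 3.9699 + (-4.6154) + (-5.1171) + (-4.572) + (-6.21) = -16.5446.
|u| = √((-0.99)² + (-4.91)² + (-1.11)² + 3.6² + 2.7²) = √(0.9801 + 24.1081 + 1.2321 + 12.96 + 7.29) = √46.5703, |v| = √((-4.01)² + 0.94² + 4.61² + (-1.27)² + (-2.3)²) = √(16.0801 + 0.8836 + 21.2521 + 1.6129 + 5.29) = √45.1187.
cos θ = (u·v)/(|u||v|) = -16.5446/(√46.5703·√45.1187) ≈ -0.3609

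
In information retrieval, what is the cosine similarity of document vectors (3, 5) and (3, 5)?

With u = (3, 5), v = (3, 5):
u·v = 3·3 + 5·5 = 9 + 25 = 34.
|u| = √(3² + 5²) = √34, |v| = √(3² + 5²) = √34, so |u||v| = √(34·34) = √1156 = 34.
cos θ = (u·v)/(|u||v|) = 34/34 = 1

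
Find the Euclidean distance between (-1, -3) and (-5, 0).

√(Σ(x_i - y_i)²) = √((-1 - (-5))² + (-3 - 0)²)
= √(4² + (-3)²) = √(16 + 9) = √25 = 5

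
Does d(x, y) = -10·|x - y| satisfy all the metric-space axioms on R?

No. With c = -10 < 0, d fails non-negativity: d(5, 7) = -10·|5 - 7| = -10·2 = -20 < 0.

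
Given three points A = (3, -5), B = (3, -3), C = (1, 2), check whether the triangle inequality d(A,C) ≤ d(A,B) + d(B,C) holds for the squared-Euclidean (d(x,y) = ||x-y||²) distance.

d(A,B) = 0² + 2² = 4, d(B,C) = 2² + 5² = 29, d(A,C) = 2² + 7² = 53.
d(A,C) = 53 > 4 + 29 = 33. Triangle inequality is VIOLATED. (Squared-Euclidean is not a metric — this is a counterexample.)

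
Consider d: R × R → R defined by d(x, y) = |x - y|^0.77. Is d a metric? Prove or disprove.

Yes. With 0 < p = 0.77 ≤ 1, d(x,y) = |x-y|^0.77 is a metric on R. Non-negativity and symmetry are immediate; |x-y|^0.77 = 0 ⟺ |x-y| = 0 ⟺ x = y. For the triangle inequality, the function t ↦ t^0.77 is subadditive on [0,∞) when p ≤ 1, so |x-z|^0.77 ≤ (|x-y| + |y-z|)^0.77 ≤ |x-y|^0.77 + |y-z|^0.77.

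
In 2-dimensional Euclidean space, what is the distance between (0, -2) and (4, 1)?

√(Σ(x_i - y_i)²) = √((0 - 4)² + (-2 - 1)²)
= √((-4)² + (-3)²) = √(16 + 9) = √25 = 5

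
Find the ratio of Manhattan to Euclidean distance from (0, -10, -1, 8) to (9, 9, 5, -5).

L1 = |0 - 9| + |-10 - 9| + |-1 - 5| + |8 - (-5)| = 9 + 19 + 6 + 13 = 47
L2 = √(9² + 19² + 6² + 13²) = √647 ≈ 25.4362
L1 ≥ L2 always (equality iff movement is along one axis); L1 > L2 here.
Ratio L1/L2 = 47/√647 ≈ 1.8478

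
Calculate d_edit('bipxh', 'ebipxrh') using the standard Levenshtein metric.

Let D[i][j] be the edit distance between the first i characters of 'bipxh' and the first j characters of 'ebipxrh', with D[i][0] = i, D[0][j] = j, and D[i][j] = D[i-1][j-1] if the characters match, else 1 + min(D[i-1][j], D[i][j-1], D[i-1][j-1]). Filling the table (rows: prefixes of 'bipxh', columns: prefixes of 'ebipxrh'):
     ε  e  b  i  p  x  r  h
  ε  0  1  2  3  4  5  6  7
  b  1  1  1  2  3  4  5  6
  i  2  2  2  1  2  3  4  5
  p  3  3  3  2  1  2  3  4
  x  4  4  4  3  2  1  2  3
  h  5  5  5  4  3  2  2  2
The bottom-right entry gives D[5][7] = 2, so no sequence of fewer than 2 edits works. Backtracking through the table gives one optimal edit sequence (2 edits):
  bipxh → ebipxh (ins e @1)
  ebipxh → ebipxrh (ins r @6)
Edit distance = 2.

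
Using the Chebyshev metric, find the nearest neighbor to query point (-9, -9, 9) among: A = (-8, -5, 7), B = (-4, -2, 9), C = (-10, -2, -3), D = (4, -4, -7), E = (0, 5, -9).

Distances: d(A) = 4, d(B) = 7, d(C) = 12, d(D) = 16, d(E) = 18. Nearest: A = (-8, -5, 7) with distance 4.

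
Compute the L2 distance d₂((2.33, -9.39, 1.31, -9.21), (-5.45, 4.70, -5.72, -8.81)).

√(Σ(x_i - y_i)²) = √((2.33 - (-5.45))² + (-9.39 - 4.7)² + (1.31 - (-5.72))² + (-9.21 - (-8.81))²)
= √(7.78² + (-14.09)² + 7.03² + (-0.4)²) = √(60.5284 + 198.5281 + 49.4209 + 0.16) = √308.6374 ≈ 17.5681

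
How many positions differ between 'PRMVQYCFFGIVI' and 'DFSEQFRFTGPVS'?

Differing positions: 1, 2, 3, 4, 6, 7, 9, 11, 13. Hamming distance = 9.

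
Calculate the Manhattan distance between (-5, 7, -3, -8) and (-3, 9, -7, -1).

Σ|x_i - y_i| = |-5 - (-3)| + |7 - 9| + |-3 - (-7)| + |-8 - (-1)| = 2 + 2 + 4 + 7 = 15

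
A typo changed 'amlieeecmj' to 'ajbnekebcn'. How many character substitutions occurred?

Differing positions: 2, 3, 4, 6, 8, 9, 10. Hamming distance = 7.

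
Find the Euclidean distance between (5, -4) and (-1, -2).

√(Σ(x_i - y_i)²) = √((5 - (-1))² + (-4 - (-2))²)
= √(6² + (-2)²) = √(36 + 4) = √40 ≈ 6.3246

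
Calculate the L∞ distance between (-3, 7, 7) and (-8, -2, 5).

max(|x_i - y_i|) = max(|-3 - (-8)|, |7 - (-2)|, |7 - 5|) = max(5, 9, 2) = 9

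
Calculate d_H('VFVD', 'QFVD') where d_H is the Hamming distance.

Differing positions: 1. Hamming distance = 1.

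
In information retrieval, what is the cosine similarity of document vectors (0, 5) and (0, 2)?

With u = (0, 5), v = (0, 2):
u·v = 0·0 + 5·2 = 0 + 10 = 10.
|u| = √(0² + 5²) = √25, |v| = √(0² + 2²) = √4, so |u||v| = √(25·4) = √100 = 10.
cos θ = (u·v)/(|u||v|) = 10/10 = 1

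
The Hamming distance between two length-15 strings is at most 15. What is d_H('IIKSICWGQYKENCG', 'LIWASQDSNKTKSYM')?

Differing positions: 1, 3, 4, 5, 6, 7, 8, 9, 10, 11, 12, 13, 14, 15. Hamming distance = 14. The maximum possible Hamming distance for length-15 strings is 15, so d_H/15 = 14/15 ≈ 0.9333.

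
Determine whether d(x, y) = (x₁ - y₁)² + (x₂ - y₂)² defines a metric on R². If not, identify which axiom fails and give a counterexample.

No. The squared Euclidean distance fails the triangle inequality. Counterexample: x = (0, 0), y = (1, 2), z = (2, 4). d(x,z) = 2² + 4² = 20, but d(x,y) + d(y,z) = (1² + 2²) + (1² + 2²) = 5 + 5 = 10. Since 20 > 10, the triangle inequality is violated. (Note: √d, the ordinary Euclidean distance, IS a metric.)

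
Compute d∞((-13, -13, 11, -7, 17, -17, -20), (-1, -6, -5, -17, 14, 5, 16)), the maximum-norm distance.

max(|x_i - y_i|) = max(|-13 - (-1)|, |-13 - (-6)|, |11 - (-5)|, |-7 - (-17)|, |17 - 14|, |-17 - 5|, |-20 - 16|) = max(12, 7, 16, 10, 3, 22, 36) = 36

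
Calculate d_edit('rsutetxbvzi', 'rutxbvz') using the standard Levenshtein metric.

Let D[i][j] be the edit distance between the first i characters of 'rsutetxbvzi' and the first j characters of 'rutxbvz', with D[i][0] = i, D[0][j] = j, and D[i][j] = D[i-1][j-1] if the characters match, else 1 + min(D[i-1][j], D[i][j-1], D[i-1][j-1]). Filling the table (rows: prefixes of 'rsutetxbvzi', columns: prefixes of 'rutxbvz'):
     ε  r  u  t  x  b  v  z
  ε  0  1  2  3  4  5  6  7
  r  1  0  1  2  3  4  5  6
  s  2  1  1  2  3  4  5  6
  u  3  2  1  2  3  4  5  6
  t  4  3  2  1  2  3  4  5
  e  5  4  3  2  2  3  4  5
  t  6  5  4  3  3  3  4  5
  x  7  6  5  4  3  4  4  5
  b  8  7  6  5  4  3  4  5
  v  9  8  7  6  5  4  3  4
  z 10  9  8  7  6  5  4  3
  i 11 10  9  8  7  6  5  4
The bottom-right entry gives D[11][7] = 4, so no sequence of fewer than 4 edits works. Backtracking through the table gives one optimal edit sequence (4 edits):
  rsutetxbvzi → rutetxbvzi (del s @2)
  rutetxbvzi → ruetxbvzi (del t @3)
  ruetxbvzi → rutxbvzi (del e @3)
  rutxbvzi → rutxbvz (del i @8)
Edit distance = 4.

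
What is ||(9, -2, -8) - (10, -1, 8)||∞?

max(|x_i - y_i|) = max(|9 - 10|, |-2 - (-1)|, |-8 - 8|) = max(1, 1, 16) = 16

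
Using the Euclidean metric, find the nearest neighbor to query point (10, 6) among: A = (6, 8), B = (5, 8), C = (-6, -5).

Distances: d(A) ≈ 4.4721, d(B) ≈ 5.3852, d(C) ≈ 19.4165. Nearest: A = (6, 8) with distance 4.4721.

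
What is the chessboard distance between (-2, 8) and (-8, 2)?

max(|x_i - y_i|) = max(|-2 - (-8)|, |8 - 2|) = max(6, 6) = 6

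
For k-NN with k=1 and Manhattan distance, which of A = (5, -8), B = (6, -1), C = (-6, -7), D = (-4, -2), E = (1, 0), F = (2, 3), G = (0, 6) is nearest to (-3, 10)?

Distances: d(A) = 26, d(B) = 20, d(C) = 20, d(D) = 13, d(E) = 14, d(F) = 12, d(G) = 7. Nearest: G = (0, 6) with distance 7.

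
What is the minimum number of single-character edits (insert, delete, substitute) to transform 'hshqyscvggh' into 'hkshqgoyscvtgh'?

Let D[i][j] be the edit distance between the first i characters of 'hshqyscvggh' and the first j characters of 'hkshqgoyscvtgh', with D[i][0] = i, D[0][j] = j, and D[i][j] = D[i-1][j-1] if the characters match, else 1 + min(D[i-1][j], D[i][j-1], D[i-1][j-1]). Filling the table (rows: prefixes of 'hshqyscvggh', columns: prefixes of 'hkshqgoyscvtgh'):
     ε  h  k  s  h  q  g  o  y  s  c  v  t  g  h
  ε  0  1  2  3  4  5  6  7  8  9 10 11 12 13 14
  h  1  0  1  2  3  4  5  6  7  8  9 10 11 12 13
  s  2  1  1  1  2  3  4  5  6  7  8  9 10 11 12
  h  3  2  2  2  1  2  3  4  5  6  7  8  9 10 11
  q  4  3  3  3  2  1  2  3  4  5  6  7  8  9 10
  y  5  4  4  4  3  2  2  3  3  4  5  6  7  8  9
  s  6  5  5  4  4  3  3  3  4  3  4  5  6  7  8
  c  7  6  6  5  5  4  4  4  4  4  3  4  5  6  7
  v  8  7  7  6  6  5  5  5  5  5  4  3  4  5  6
  g  9  8  8  7  7  6  5  6  6  6  5  4  4  4  5
  g 10  9  9  8  8  7  6  6  7  7  6  5  5  4  5
  h 11 10 10  9  8  8  7  7  7  8  7  6  6  5  4
The bottom-right entry gives D[11][14] = 4, so no sequence of fewer than 4 edits works. Backtracking through the table gives one optimal edit sequence (4 edits):
  hshqyscvggh → hkshqyscvggh (ins k @2)
  hkshqyscvggh → hkshqgyscvggh (ins g @6)
  hkshqgyscvggh → hkshqgoyscvggh (ins o @7)
  hkshqgoyscvggh → hkshqgoyscvtgh (sub g→t @12)
Edit distance = 4.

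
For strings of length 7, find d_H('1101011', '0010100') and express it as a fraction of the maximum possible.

Differing positions: 1, 2, 3, 4, 5, 6, 7. Hamming distance = 7. The maximum possible Hamming distance for length-7 strings is 7, so d_H/7 = 7/7 = 1.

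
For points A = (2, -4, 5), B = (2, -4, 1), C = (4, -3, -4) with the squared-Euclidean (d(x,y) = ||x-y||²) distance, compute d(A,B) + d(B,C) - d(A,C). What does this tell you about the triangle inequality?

d(A,B) = 0² + 0² + 4² = 16, d(B,C) = 2² + 1² + 5² = 30, d(A,C) = 2² + 1² + 9² = 86.
d(A,B) + d(B,C) - d(A,C) = 16 + 30 - 86 = 46 - 86 = -40. This is < 0, so the triangle inequality FAILS for these points (squared-Euclidean is not a metric).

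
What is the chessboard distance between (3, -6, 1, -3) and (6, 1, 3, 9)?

max(|x_i - y_i|) = max(|3 - 6|, |-6 - 1|, |1 - 3|, |-3 - 9|) = max(3, 7, 2, 12) = 12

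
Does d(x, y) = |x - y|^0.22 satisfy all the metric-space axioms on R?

Yes. With 0 < p = 0.22 ≤ 1, d(x,y) = |x-y|^0.22 is a metric on R. Non-negativity and symmetry are immediate; |x-y|^0.22 = 0 ⟺ |x-y| = 0 ⟺ x = y. For the triangle inequality, the function t ↦ t^0.22 is subadditive on [0,∞) when p ≤ 1, so |x-z|^0.22 ≤ (|x-y| + |y-z|)^0.22 ≤ |x-y|^0.22 + |y-z|^0.22.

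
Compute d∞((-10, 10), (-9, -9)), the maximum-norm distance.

max(|x_i - y_i|) = max(|-10 - (-9)|, |10 - (-9)|) = max(1, 19) = 19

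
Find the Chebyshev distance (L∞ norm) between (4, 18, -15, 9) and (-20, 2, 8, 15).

max(|x_i - y_i|) = max(|4 - (-20)|, |18 - 2|, |-15 - 8|, |9 - 15|) = max(24, 16, 23, 6) = 24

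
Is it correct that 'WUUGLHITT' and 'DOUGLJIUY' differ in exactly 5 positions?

Differing positions: 1, 2, 6, 8, 9. Hamming distance = 5, so the claim is true.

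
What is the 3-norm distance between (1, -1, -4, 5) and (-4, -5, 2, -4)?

(Σ|x_i - y_i|^3)^(1/3) = (|1 - (-4)|^3 + |-1 - (-5)|^3 + |-4 - 2|^3 + |5 - (-4)|^3)^(1/3)
= (5^3 + 4^3 + 6^3 + 9^3)^(1/3) = (125 + 64 + 216 + 729)^(1/3) = (1134)^(1/3) ≈ 10.4281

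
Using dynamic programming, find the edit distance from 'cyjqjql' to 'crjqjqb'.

Let D[i][j] be the edit distance between the first i characters of 'cyjqjql' and the first j characters of 'crjqjqb', with D[i][0] = i, D[0][j] = j, and D[i][j] = D[i-1][j-1] if the characters match, else 1 + min(D[i-1][j], D[i][j-1], D[i-1][j-1]). Filling the table (rows: prefixes of 'cyjqjql', columns: prefixes of 'crjqjqb'):
     ε  c  r  j  q  j  q  b
  ε  0  1  2  3  4  5  6  7
  c  1  0  1  2  3  4  5  6
  y  2  1  1  2  3  4  5  6
  j  3  2  2  1  2  3  4  5
  q  4  3  3  2  1  2  3  4
  j  5  4  4  3  2  1  2  3
  q  6  5  5  4  3  2  1  2
  l  7  6  6  5  4  3  2  2
The bottom-right entry gives D[7][7] = 2, so no sequence of fewer than 2 edits works. Backtracking through the table gives one optimal edit sequence (2 edits):
  cyjqjql → crjqjql (sub y→r @2)
  crjqjql → crjqjqb (sub l→b @7)
Edit distance = 2.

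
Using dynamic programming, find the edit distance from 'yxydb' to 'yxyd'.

Let D[i][j] be the edit distance between the first i characters of 'yxydb' and the first j characters of 'yxyd', with D[i][0] = i, D[0][j] = j, and D[i][j] = D[i-1][j-1] if the characters match, else 1 + min(D[i-1][j], D[i][j-1], D[i-1][j-1]). Filling the table (rows: prefixes of 'yxydb', columns: prefixes of 'yxyd'):
     ε  y  x  y  d
  ε  0  1  2  3  4
  y  1  0  1  2  3
  x  2  1  0  1  2
  y  3  2  1  0  1
  d  4  3  2  1  0
  b  5  4  3  2  1
The bottom-right entry gives D[5][4] = 1, so no sequence of fewer than 1 edit works. Backtracking through the table gives one optimal edit sequence (1 edit):
  yxydb → yxyd (del b @5)
Edit distance = 1.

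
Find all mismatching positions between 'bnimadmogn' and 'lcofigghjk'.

Differing positions: 1, 2, 3, 4, 5, 6, 7, 8, 9, 10. Hamming distance = 10.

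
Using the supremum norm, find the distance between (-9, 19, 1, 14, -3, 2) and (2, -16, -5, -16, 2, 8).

max(|x_i - y_i|) = max(|-9 - 2|, |19 - (-16)|, |1 - (-5)|, |14 - (-16)|, |-3 - 2|, |2 - 8|) = max(11, 35, 6, 30, 5, 6) = 35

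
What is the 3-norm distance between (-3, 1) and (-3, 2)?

(Σ|x_i - y_i|^3)^(1/3) = (|-3 - (-3)|^3 + |1 - 2|^3)^(1/3)
= (0^3 + 1^3)^(1/3) = (0 + 1)^(1/3) = (1)^(1/3) = 1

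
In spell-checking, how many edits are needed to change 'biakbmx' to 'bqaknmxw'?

Let D[i][j] be the edit distance between the first i characters of 'biakbmx' and the first j characters of 'bqaknmxw', with D[i][0] = i, D[0][j] = j, and D[i][j] = D[i-1][j-1] if the characters match, else 1 + min(D[i-1][j], D[i][j-1], D[i-1][j-1]). Filling the table (rows: prefixes of 'biakbmx', columns: prefixes of 'bqaknmxw'):
     ε  b  q  a  k  n  m  x  w
  ε  0  1  2  3  4  5  6  7  8
  b  1  0  1  2  3  4  5  6  7
  i  2  1  1  2  3  4  5  6  7
  a  3  2  2  1  2  3  4  5  6
  k  4  3  3  2  1  2  3  4  5
  b  5  4  4  3  2  2  3  4  5
  m  6  5  5  4  3  3  2  3  4
  x  7  6  6  5  4  4  3  2  3
The bottom-right entry gives D[7][8] = 3, so no sequence of fewer than 3 edits works. Backtracking through the table gives one optimal edit sequence (3 edits):
  biakbmx → bqakbmx (sub i→q @2)
  bqakbmx → bqaknmx (sub b→n @5)
  bqaknmx → bqaknmxw (ins w @8)
Edit distance = 3.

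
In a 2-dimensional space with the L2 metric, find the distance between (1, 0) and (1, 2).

(Σ|x_i - y_i|^2)^(1/2) = (|1 - 1|^2 + |0 - 2|^2)^(1/2)
= (0^2 + 2^2)^(1/2) = (0 + 4)^(1/2) = (4)^(1/2) = 2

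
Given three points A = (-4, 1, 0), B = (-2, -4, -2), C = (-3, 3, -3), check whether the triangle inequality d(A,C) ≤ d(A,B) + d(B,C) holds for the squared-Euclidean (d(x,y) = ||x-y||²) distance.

d(A,B) = 2² + 5² + 2² = 33, d(B,C) = 1² + 7² + 1² = 51, d(A,C) = 1² + 2² + 3² = 14.
d(A,C) = 14 ≤ 33 + 51 = 84. Triangle inequality is satisfied.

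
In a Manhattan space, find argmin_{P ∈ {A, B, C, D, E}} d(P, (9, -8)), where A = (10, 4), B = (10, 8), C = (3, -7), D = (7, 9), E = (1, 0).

Distances: d(A) = 13, d(B) = 17, d(C) = 7, d(D) = 19, d(E) = 16. Nearest: C = (3, -7) with distance 7.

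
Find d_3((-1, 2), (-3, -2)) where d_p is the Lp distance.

(Σ|x_i - y_i|^3)^(1/3) = (|-1 - (-3)|^3 + |2 - (-2)|^3)^(1/3)
= (2^3 + 4^3)^(1/3) = (8 + 64)^(1/3) = (72)^(1/3) ≈ 4.1602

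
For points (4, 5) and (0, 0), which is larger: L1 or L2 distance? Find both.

L1 = |4 - 0| + |5 - 0| = 4 + 5 = 9
L2 = √(4² + 5²) = √41 ≈ 6.4031
L1 ≥ L2 always (equality iff movement is along one axis); L1 > L2 here.
Ratio L1/L2 = 9/√41 ≈ 1.4056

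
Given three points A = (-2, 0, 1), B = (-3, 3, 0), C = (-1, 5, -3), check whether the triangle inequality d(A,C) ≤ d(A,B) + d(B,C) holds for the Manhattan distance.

d(A,B) = 1 + 3 + 1 = 5, d(B,C) = 2 + 2 + 3 = 7, d(A,C) = 1 + 5 + 4 = 10.
d(A,C) = 10 ≤ 5 + 7 = 12. Triangle inequality is satisfied.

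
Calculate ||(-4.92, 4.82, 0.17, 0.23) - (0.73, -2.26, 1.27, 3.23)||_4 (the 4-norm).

(Σ|x_i - y_i|^4)^(1/4) = (|-4.92 - 0.73|^4 + |4.82 - (-2.26)|^4 + |0.17 - 1.27|^4 + |0.23 - 3.23|^4)^(1/4)
= (5.65^4 + 7.08^4 + 1.1^4 + 3^4)^(1/4) ≈ (1019.046 + 2512.656 + 1.4641 + 81)^(1/4) = (3614.1661)^(1/4) ≈ 7.7536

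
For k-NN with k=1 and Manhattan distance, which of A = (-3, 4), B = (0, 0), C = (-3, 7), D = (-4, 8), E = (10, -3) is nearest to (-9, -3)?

Distances: d(A) = 13, d(B) = 12, d(C) = 16, d(D) = 16, d(E) = 19. Nearest: B = (0, 0) with distance 12.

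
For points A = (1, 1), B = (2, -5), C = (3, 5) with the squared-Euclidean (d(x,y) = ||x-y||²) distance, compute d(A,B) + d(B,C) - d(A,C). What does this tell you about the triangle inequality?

d(A,B) = 1² + 6² = 37, d(B,C) = 1² + 10² = 101, d(A,C) = 2² + 4² = 20.
d(A,B) + d(B,C) - d(A,C) = 37 + 101 - 20 = 138 - 20 = 118. This is ≥ 0, so the triangle inequality holds for these points.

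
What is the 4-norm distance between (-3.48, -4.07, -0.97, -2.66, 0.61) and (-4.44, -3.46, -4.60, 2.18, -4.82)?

(Σ|x_i - y_i|^4)^(1/4) = (|-3.48 - (-4.44)|^4 + |-4.07 - (-3.46)|^4 + |-0.97 - (-4.6)|^4 + |-2.66 - 2.18|^4 + |0.61 - (-4.82)|^4)^(1/4)
= (0.96^4 + 0.61^4 + 3.63^4 + 4.84^4 + 5.43^4)^(1/4) ≈ (0.8493 + 0.1385 + 173.6307 + 548.7587 + 869.3593)^(1/4) = (1592.7365)^(1/4) ≈ 6.3174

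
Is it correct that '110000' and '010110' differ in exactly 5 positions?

Differing positions: 1, 4, 5. Hamming distance = 3, so the claim that d_H = 5 is false.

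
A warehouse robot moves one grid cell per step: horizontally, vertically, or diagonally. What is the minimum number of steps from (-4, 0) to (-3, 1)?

max(|x_i - y_i|) = max(|-4 - (-3)|, |0 - 1|) = max(1, 1) = 1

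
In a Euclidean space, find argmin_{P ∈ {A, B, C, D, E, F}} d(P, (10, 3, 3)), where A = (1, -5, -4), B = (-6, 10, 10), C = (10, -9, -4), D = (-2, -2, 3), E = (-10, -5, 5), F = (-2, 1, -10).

Distances: d(A) ≈ 13.9284, d(B) ≈ 18.8149, d(C) ≈ 13.8924, d(D) = 13, d(E) ≈ 21.6333, d(F) ≈ 17.8045. Nearest: D = (-2, -2, 3) with distance 13.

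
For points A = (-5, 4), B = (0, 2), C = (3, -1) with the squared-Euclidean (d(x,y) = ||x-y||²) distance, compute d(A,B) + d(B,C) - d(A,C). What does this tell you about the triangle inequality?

d(A,B) = 5² + 2² = 29, d(B,C) = 3² + 3² = 18, d(A,C) = 8² + 5² = 89.
d(A,B) + d(B,C) - d(A,C) = 29 + 18 - 89 = 47 - 89 = -42. This is < 0, so the triangle inequality FAILS for these points (squared-Euclidean is not a metric).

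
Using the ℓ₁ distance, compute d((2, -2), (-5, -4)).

Σ|x_i - y_i| = |2 - (-5)| + |-2 - (-4)| = 7 + 2 = 9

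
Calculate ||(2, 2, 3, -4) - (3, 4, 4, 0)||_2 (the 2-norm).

(Σ|x_i - y_i|^2)^(1/2) = (|2 - 3|^2 + |2 - 4|^2 + |3 - 4|^2 + |-4 - 0|^2)^(1/2)
= (1^2 + 2^2 + 1^2 + 4^2)^(1/2) = (1 + 4 + 1 + 16)^(1/2) = (22)^(1/2) ≈ 4.6904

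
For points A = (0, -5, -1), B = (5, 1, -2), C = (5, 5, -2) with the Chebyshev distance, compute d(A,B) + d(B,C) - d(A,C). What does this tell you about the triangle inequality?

d(A,B) = max(5, 6, 1) = 6, d(B,C) = max(0, 4, 0) = 4, d(A,C) = max(5, 10, 1) = 10.
d(A,B) + d(B,C) - d(A,C) = 6 + 4 - 10 = 10 - 10 = 0. This is ≥ 0, so the triangle inequality holds for these points.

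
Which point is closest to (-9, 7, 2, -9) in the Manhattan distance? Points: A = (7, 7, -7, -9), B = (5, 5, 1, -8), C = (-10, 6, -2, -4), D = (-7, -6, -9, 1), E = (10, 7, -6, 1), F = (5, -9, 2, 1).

Distances: d(A) = 25, d(B) = 18, d(C) = 11, d(D) = 36, d(E) = 37, d(F) = 40. Nearest: C = (-10, 6, -2, -4) with distance 11.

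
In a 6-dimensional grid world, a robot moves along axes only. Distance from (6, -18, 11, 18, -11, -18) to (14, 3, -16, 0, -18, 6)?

Σ|x_i - y_i| = |6 - 14| + |-18 - 3| + |11 - (-16)| + |18 - 0| + |-11 - (-18)| + |-18 - 6| = 8 + 21 + 27 + 18 + 7 + 24 = 105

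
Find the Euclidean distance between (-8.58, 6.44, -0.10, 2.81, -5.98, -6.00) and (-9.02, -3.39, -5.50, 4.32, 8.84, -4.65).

√(Σ(x_i - y_i)²) = √((-8.58 - (-9.02))² + (6.44 - (-3.39))² + (-0.1 - (-5.5))² + (2.81 - 4.32)² + (-5.98 - 8.84)² + (-6 - (-4.65))²)
= √(0.44² + 9.83² + 5.4² + (-1.51)² + (-14.82)² + (-1.35)²) = √(0.1936 + 96.6289 + 29.16 + 2.2801 + 219.6324 + 1.8225) = √349.7175 ≈ 18.7007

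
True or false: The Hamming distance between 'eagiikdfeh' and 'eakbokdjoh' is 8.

Differing positions: 3, 4, 5, 8, 9. Hamming distance = 5, so the claim that d_H = 8 is false.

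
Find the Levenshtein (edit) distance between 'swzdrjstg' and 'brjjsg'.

Let D[i][j] be the edit distance between the first i characters of 'swzdrjstg' and the first j characters of 'brjjsg', with D[i][0] = i, D[0][j] = j, and D[i][j] = D[i-1][j-1] if the characters match, else 1 + min(D[i-1][j], D[i][j-1], D[i-1][j-1]). Filling the table (rows: prefixes of 'swzdrjstg', columns: prefixes of 'brjjsg'):
     ε  b  r  j  j  s  g
  ε  0  1  2  3  4  5  6
  s  1  1  2  3  4  4  5
  w  2  2  2  3  4  5  5
  z  3  3  3  3  4  5  6
  d  4  4  4  4  4  5  6
  r  5  5  4  5  5  5  6
  j  6  6  5  4  5  6  6
  s  7  7  6  5  5  5  6
  t  8  8  7  6  6  6  6
  g  9  9  8  7  7  7  6
The bottom-right entry gives D[9][6] = 6, so no sequence of fewer than 6 edits works. Backtracking through the table gives one optimal edit sequence (6 edits):
  swzdrjstg → wzdrjstg (del s @1)
  wzdrjstg → zdrjstg (del w @1)
  zdrjstg → drjstg (del z @1)
  drjstg → brjstg (sub d→b @1)
  brjstg → brjjtg (sub s→j @4)
  brjjtg → brjjsg (sub t→s @5)
Edit distance = 6.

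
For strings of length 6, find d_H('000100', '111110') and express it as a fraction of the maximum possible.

Differing positions: 1, 2, 3, 5. Hamming distance = 4. The maximum possible Hamming distance for length-6 strings is 6, so d_H/6 = 4/6 ≈ 0.6667.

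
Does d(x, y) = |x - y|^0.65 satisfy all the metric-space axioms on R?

Yes. With 0 < p = 0.65 ≤ 1, d(x,y) = |x-y|^0.65 is a metric on R. Non-negativity and symmetry are immediate; |x-y|^0.65 = 0 ⟺ |x-y| = 0 ⟺ x = y. For the triangle inequality, the function t ↦ t^0.65 is subadditive on [0,∞) when p ≤ 1, so |x-z|^0.65 ≤ (|x-y| + |y-z|)^0.65 ≤ |x-y|^0.65 + |y-z|^0.65.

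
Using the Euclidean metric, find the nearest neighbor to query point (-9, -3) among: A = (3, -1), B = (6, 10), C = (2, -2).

Distances: d(A) ≈ 12.1655, d(B) ≈ 19.8494, d(C) ≈ 11.0454. Nearest: C = (2, -2) with distance 11.0454.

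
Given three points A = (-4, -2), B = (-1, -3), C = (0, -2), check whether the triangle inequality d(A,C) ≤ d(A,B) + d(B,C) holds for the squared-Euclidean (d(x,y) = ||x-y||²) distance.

d(A,B) = 3² + 1² = 10, d(B,C) = 1² + 1² = 2, d(A,C) = 4² + 0² = 16.
d(A,C) = 16 > 10 + 2 = 12. Triangle inequality is VIOLATED. (Squared-Euclidean is not a metric — this is a counterexample.)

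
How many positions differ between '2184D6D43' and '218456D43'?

Differing positions: 5. Hamming distance = 1.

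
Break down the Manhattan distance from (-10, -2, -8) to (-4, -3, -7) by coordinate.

Σ|x_i - y_i| = |-10 - (-4)| + |-2 - (-3)| + |-8 - (-7)| = 6 + 1 + 1 = 8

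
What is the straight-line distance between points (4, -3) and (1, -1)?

√(Σ(x_i - y_i)²) = √((4 - 1)² + (-3 - (-1))²)
= √(3² + (-2)²) = √(9 + 4) = √13 ≈ 3.6056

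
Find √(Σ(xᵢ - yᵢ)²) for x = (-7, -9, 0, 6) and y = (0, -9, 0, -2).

√(Σ(x_i - y_i)²) = √((-7 - 0)² + (-9 - (-9))² + (0 - 0)² + (6 - (-2))²)
= √((-7)² + 0² + 0² + 8²) = √(49 + 0 + 0 + 64) = √113 ≈ 10.6301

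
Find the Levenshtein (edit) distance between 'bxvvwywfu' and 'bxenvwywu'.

Let D[i][j] be the edit distance between the first i characters of 'bxvvwywfu' and the first j characters of 'bxenvwywu', with D[i][0] = i, D[0][j] = j, and D[i][j] = D[i-1][j-1] if the characters match, else 1 + min(D[i-1][j], D[i][j-1], D[i-1][j-1]). Filling the table (rows: prefixes of 'bxvvwywfu', columns: prefixes of 'bxenvwywu'):
     ε  b  x  e  n  v  w  y  w  u
  ε  0  1  2  3  4  5  6  7  8  9
  b  1  0  1  2  3  4  5  6  7  8
  x  2  1  0  1  2  3  4  5  6  7
  v  3  2  1  1  2  2  3  4  5  6
  v  4  3  2  2  2  2  3  4  5  6
  w  5  4  3  3  3  3  2  3  4  5
  y  6  5  4  4  4  4  3  2  3  4
  w  7  6  5  5  5  5  4  3  2  3
  f  8  7  6  6  6  6  5  4  3  3
  u  9  8  7  7  7  7  6  5  4  3
The bottom-right entry gives D[9][9] = 3, so no sequence of fewer than 3 edits works. Backtracking through the table gives one optimal edit sequence (3 edits):
  bxvvwywfu → bxevvwywfu (ins e @3)
  bxevvwywfu → bxenvwywfu (sub v→n @4)
  bxenvwywfu → bxenvwywu (del f @9)
Edit distance = 3.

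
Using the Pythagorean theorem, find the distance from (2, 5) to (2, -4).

√(Σ(x_i - y_i)²) = √((2 - 2)² + (5 - (-4))²)
= √(0² + 9²) = √(0 + 81) = √81 = 9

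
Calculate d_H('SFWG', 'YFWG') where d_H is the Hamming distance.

Differing positions: 1. Hamming distance = 1.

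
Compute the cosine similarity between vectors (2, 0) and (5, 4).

With u = (2, 0), v = (5, 4):
u·v = 2·5 + 0·4 = 10 + 0 = 10.
|u| = √(2² + 0²) = √4, |v| = √(5² + 4²) = √41, so |u||v| = √(4·41) = √164.
cos θ = (u·v)/(|u||v|) = 10/√164 ≈ 0.7809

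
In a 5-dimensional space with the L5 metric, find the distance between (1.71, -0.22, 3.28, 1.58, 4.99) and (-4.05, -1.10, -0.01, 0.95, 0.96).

(Σ|x_i - y_i|^5)^(1/5) = (|1.71 - (-4.05)|^5 + |-0.22 - (-1.1)|^5 + |3.28 - (-0.01)|^5 + |1.58 - 0.95|^5 + |4.99 - 0.96|^5)^(1/5)
= (5.76^5 + 0.88^5 + 3.29^5 + 0.63^5 + 4.03^5)^(1/5) ≈ (6340.3381 + 0.5277 + 385.4602 + 0.0992 + 1062.9803)^(1/5) = (7789.4055)^(1/5) ≈ 6.0021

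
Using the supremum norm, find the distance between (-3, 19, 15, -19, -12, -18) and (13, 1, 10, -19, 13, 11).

max(|x_i - y_i|) = max(|-3 - 13|, |19 - 1|, |15 - 10|, |-19 - (-19)|, |-12 - 13|, |-18 - 11|) = max(16, 18, 5, 0, 25, 29) = 29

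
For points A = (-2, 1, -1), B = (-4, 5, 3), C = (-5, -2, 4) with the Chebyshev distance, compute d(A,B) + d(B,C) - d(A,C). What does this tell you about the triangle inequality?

d(A,B) = max(2, 4, 4) = 4, d(B,C) = max(1, 7, 1) = 7, d(A,C) = max(3, 3, 5) = 5.
d(A,B) + d(B,C) - d(A,C) = 4 + 7 - 5 = 11 - 5 = 6. This is ≥ 0, so the triangle inequality holds for these points.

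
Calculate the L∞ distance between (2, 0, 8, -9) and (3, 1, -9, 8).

max(|x_i - y_i|) = max(|2 - 3|, |0 - 1|, |8 - (-9)|, |-9 - 8|) = max(1, 1, 17, 17) = 17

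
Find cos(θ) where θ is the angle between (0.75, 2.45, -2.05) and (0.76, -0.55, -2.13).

With u = (0.75, 2.45, -2.05), v = (0.76, -0.55, -2.13):
u·v = 0.75·0.76 + 2.45·(-0.55) + (-2.05)·(-2.13) = 0.57 + (-1.3475) + 4.3665 = 3.589.
|u| = √(0.75² + 2.45² + (-2.05)²) = √(0.5625 + 6.0025 + 4.2025) = √10.7675, |v| = √(0.76² + (-0.55)² + (-2.13)²) = √(0.5776 + 0.3025 + 4.5369) = √5.417.
cos θ = (u·v)/(|u||v|) = 3.589/(√10.7675·√5.417) ≈ 0.4699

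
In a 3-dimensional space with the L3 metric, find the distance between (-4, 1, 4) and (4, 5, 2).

(Σ|x_i - y_i|^3)^(1/3) = (|-4 - 4|^3 + |1 - 5|^3 + |4 - 2|^3)^(1/3)
= (8^3 + 4^3 + 2^3)^(1/3) = (512 + 64 + 8)^(1/3) = (584)^(1/3) ≈ 8.3587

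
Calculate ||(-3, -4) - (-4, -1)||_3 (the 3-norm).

(Σ|x_i - y_i|^3)^(1/3) = (|-3 - (-4)|^3 + |-4 - (-1)|^3)^(1/3)
= (1^3 + 3^3)^(1/3) = (1 + 27)^(1/3) = (28)^(1/3) ≈ 3.0366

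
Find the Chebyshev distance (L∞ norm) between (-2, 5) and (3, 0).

max(|x_i - y_i|) = max(|-2 - 3|, |5 - 0|) = max(5, 5) = 5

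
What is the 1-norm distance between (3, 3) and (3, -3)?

Σ|x_i - y_i| = |3 - 3| + |3 - (-3)| = 0 + 6 = 6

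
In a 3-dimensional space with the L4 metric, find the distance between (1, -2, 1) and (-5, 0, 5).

(Σ|x_i - y_i|^4)^(1/4) = (|1 - (-5)|^4 + |-2 - 0|^4 + |1 - 5|^4)^(1/4)
= (6^4 + 2^4 + 4^4)^(1/4) = (1296 + 16 + 256)^(1/4) = (1568)^(1/4) ≈ 6.2927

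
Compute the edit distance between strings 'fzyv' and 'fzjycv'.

Let D[i][j] be the edit distance between the first i characters of 'fzyv' and the first j characters of 'fzjycv', with D[i][0] = i, D[0][j] = j, and D[i][j] = D[i-1][j-1] if the characters match, else 1 + min(D[i-1][j], D[i][j-1], D[i-1][j-1]). Filling the table (rows: prefixes of 'fzyv', columns: prefixes of 'fzjycv'):
     ε  f  z  j  y  c  v
  ε  0  1  2  3  4  5  6
  f  1  0  1  2  3  4  5
  z  2  1  0  1  2  3  4
  y  3  2  1  1  1  2  3
  v  4  3  2  2  2  2  2
The bottom-right entry gives D[4][6] = 2, so no sequence of fewer than 2 edits works. Backtracking through the table gives one optimal edit sequence (2 edits):
  fzyv → fzjyv (ins j @3)
  fzjyv → fzjycv (ins c @5)
Edit distance = 2.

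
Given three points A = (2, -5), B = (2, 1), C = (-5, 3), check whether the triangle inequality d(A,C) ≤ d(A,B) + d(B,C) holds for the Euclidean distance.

d(A,B) = √(0² + 6²) = √36 = 6, d(B,C) = √(7² + 2²) = √53 ≈ 7.2801, d(A,C) = √(7² + 8²) = √113 ≈ 10.6301.
d(A,C) ≈ 10.6301 ≤ 6 + 7.2801 = 13.2801. Triangle inequality is satisfied.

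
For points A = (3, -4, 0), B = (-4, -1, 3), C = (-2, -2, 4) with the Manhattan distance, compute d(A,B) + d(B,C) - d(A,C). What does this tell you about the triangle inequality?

d(A,B) = 7 + 3 + 3 = 13, d(B,C) = 2 + 1 + 1 = 4, d(A,C) = 5 + 2 + 4 = 11.
d(A,B) + d(B,C) - d(A,C) = 13 + 4 - 11 = 17 - 11 = 6. This is ≥ 0, so the triangle inequality holds for these points.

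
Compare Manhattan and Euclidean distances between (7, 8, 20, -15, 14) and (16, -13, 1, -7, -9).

L1 = |7 - 16| + |8 - (-13)| + |20 - 1| + |-15 - (-7)| + |14 - (-9)| = 9 + 21 + 19 + 8 + 23 = 80
L2 = √(9² + 21² + 19² + 8² + 23²) = √1476 ≈ 38.4187
L1 ≥ L2 always (equality iff movement is along one axis); L1 > L2 here.
Ratio L1/L2 = 80/√1476 ≈ 2.0823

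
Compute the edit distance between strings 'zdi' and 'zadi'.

Let D[i][j] be the edit distance between the first i characters of 'zdi' and the first j characters of 'zadi', with D[i][0] = i, D[0][j] = j, and D[i][j] = D[i-1][j-1] if the characters match, else 1 + min(D[i-1][j], D[i][j-1], D[i-1][j-1]). Filling the table (rows: prefixes of 'zdi', columns: prefixes of 'zadi'):
     ε  z  a  d  i
  ε  0  1  2  3  4
  z  1  0  1  2  3
  d  2  1  1  1  2
  i  3  2  2  2  1
The bottom-right entry gives D[3][4] = 1, so no sequence of fewer than 1 edit works. Backtracking through the table gives one optimal edit sequence (1 edit):
  zdi → zadi (ins a @2)
Edit distance = 1.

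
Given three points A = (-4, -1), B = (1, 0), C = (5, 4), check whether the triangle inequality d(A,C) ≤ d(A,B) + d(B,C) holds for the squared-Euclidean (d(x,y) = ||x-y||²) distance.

d(A,B) = 5² + 1² = 26, d(B,C) = 4² + 4² = 32, d(A,C) = 9² + 5² = 106.
d(A,C) = 106 > 26 + 32 = 58. Triangle inequality is VIOLATED. (Squared-Euclidean is not a metric — this is a counterexample.)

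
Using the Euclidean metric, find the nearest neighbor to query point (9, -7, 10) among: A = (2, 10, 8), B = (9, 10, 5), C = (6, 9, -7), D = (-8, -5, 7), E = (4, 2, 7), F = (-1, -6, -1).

Distances: d(A) ≈ 18.4932, d(B) ≈ 17.72, d(C) ≈ 23.5372, d(D) ≈ 17.3781, d(E) ≈ 10.7238, d(F) ≈ 14.8997. Nearest: E = (4, 2, 7) with distance 10.7238.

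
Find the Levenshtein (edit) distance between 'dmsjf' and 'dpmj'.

Let D[i][j] be the edit distance between the first i characters of 'dmsjf' and the first j characters of 'dpmj', with D[i][0] = i, D[0][j] = j, and D[i][j] = D[i-1][j-1] if the characters match, else 1 + min(D[i-1][j], D[i][j-1], D[i-1][j-1]). Filling the table (rows: prefixes of 'dmsjf', columns: prefixes of 'dpmj'):
     ε  d  p  m  j
  ε  0  1  2  3  4
  d  1  0  1  2  3
  m  2  1  1  1  2
  s  3  2  2  2  2
  j  4  3  3  3  2
  f  5  4  4  4  3
The bottom-right entry gives D[5][4] = 3, so no sequence of fewer than 3 edits works. Backtracking through the table gives one optimal edit sequence (3 edits):
  dmsjf → dpsjf (sub m→p @2)
  dpsjf → dpmjf (sub s→m @3)
  dpmjf → dpmj (del f @5)
Edit distance = 3.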